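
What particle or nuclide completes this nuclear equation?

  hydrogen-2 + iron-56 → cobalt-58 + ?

Conserve mass number: 2 + 56 = 58 + A, so A = 0.
Conserve atomic number: 1 + 26 = 27 + Z, so Z = 0.
A = 0 and Z = 0 is γ — a gamma ray.

gamma ray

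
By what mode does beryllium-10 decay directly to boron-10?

beta-minus decay

ΔA = 10 − 10 = 0; ΔZ = 5 − 4 = +1.
A is unchanged and Z rises by 1 — a neutron has become a proton (β⁻ decay).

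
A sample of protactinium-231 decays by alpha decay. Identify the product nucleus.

Ac-227

Alpha decay: mass number changes by -4, atomic number by -2.
A: 231 − 4 = 227; Z: 91 − 2 = 89.
Z = 89 is actinium, so the daughter is actinium-227.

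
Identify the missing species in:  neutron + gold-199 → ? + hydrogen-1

Pt-199

Conserve mass number: 1 + 199 = A + 1, so A = 199.
Conserve atomic number: 0 + 79 = Z + 1, so Z = 78.
Z = 78 is platinum, so the species is platinum-199.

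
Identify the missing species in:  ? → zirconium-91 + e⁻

Y-91

Conserve mass number: A = 91 + 0, so A = 91.
Conserve atomic number: Z = 40 − 1, so Z = 39.
Z = 39 is yttrium, so the species is yttrium-91.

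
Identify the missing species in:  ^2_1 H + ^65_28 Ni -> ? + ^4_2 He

Conserve mass number: 2 + 65 = A + 4, so A = 63.
Conserve atomic number: 1 + 28 = Z + 2, so Z = 27.
Z = 27 is cobalt, so the species is ^63_27 Co.

Co-63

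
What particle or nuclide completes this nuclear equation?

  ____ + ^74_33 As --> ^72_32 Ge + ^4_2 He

Conserve mass number: A + 74 = 72 + 4, so A = 2.
Conserve atomic number: Z + 33 = 32 + 2, so Z = 1.
A = 2 and Z = 1 is ^2_1 H — a deuteron.

deuteron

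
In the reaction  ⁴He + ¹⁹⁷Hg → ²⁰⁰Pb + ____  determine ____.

Conserve mass number: 4 + 197 = 200 + A, so A = 1.
Conserve atomic number: 2 + 80 = 82 + Z, so Z = 0.
A = 1 and Z = 0 is ¹n — a neutron.

neutron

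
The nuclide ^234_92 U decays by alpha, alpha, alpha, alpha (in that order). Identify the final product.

Po-218

Start: (A, Z) = (234, 92).
After α: (230, 90).
After α: (226, 88).
After α: (222, 86).
After α: (218, 84).
Z = 84 is polonium.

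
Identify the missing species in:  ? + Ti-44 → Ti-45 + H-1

deuteron

Conserve mass number: A + 44 = 45 + 1, so A = 2.
Conserve atomic number: Z + 22 = 22 + 1, so Z = 1.
A = 2 and Z = 1 is H-2 — a deuteron.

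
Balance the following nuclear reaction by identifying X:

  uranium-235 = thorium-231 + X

alpha particle

Conserve mass number: 235 = 231 + A, so A = 4.
Conserve atomic number: 92 = 90 + Z, so Z = 2.
A = 4 and Z = 2 is helium-4 — an alpha particle.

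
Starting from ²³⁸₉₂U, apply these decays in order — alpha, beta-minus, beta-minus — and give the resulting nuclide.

Start: (A, Z) = (238, 92).
After α: (234, 90).
After β⁻: (234, 91).
After β⁻: (234, 92).
Z = 92 is uranium.

U-234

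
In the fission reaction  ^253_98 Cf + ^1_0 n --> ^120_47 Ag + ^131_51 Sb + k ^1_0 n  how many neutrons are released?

Conserve mass number: 254 = 120 + 131 + k, so k = 254 − 251 = 3.
Check atomic number: 98 = 47 + 51 + 0 = 98. ✓

3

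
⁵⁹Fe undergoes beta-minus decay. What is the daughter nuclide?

Beta-minus decay: mass number changes by +0, atomic number by +1.
A: 59 = 59; Z: 26 + 1 = 27.
Z = 27 is cobalt, so the daughter is ⁵⁹Co.

Co-59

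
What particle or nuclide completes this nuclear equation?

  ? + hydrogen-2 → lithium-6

alpha particle

Conserve mass number: A + 2 = 6, so A = 4.
Conserve atomic number: Z + 1 = 3, so Z = 2.
A = 4 and Z = 2 is helium-4 — an alpha particle.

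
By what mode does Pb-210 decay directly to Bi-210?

beta-minus decay

ΔA = 210 − 210 = 0; ΔZ = 83 − 82 = +1.
A is unchanged and Z rises by 1 — a neutron has become a proton (β⁻ decay).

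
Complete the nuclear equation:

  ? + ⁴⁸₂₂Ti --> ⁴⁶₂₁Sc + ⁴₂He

Conserve mass number: A + 48 = 46 + 4, so A = 2.
Conserve atomic number: Z + 22 = 21 + 2, so Z = 1.
A = 2 and Z = 1 is ²₁H — a deuteron.

deuteron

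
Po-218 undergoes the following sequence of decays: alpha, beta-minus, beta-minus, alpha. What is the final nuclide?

Pb-210

Start: (A, Z) = (218, 84).
After α: (214, 82).
After β⁻: (214, 83).
After β⁻: (214, 84).
After α: (210, 82).
Z = 82 is lead.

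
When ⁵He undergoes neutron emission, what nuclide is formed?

Neutron emission: mass number changes by -1, atomic number by +0.
A: 5 − 1 = 4; Z: 2 = 2.
Z = 2 is helium, so the daughter is ⁴He.

He-4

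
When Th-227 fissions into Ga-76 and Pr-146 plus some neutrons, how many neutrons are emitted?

5

Conserve mass number: 227 = 76 + 146 + k, so k = 227 − 222 = 5.
Check atomic number: 90 = 31 + 59 + 0 = 90. ✓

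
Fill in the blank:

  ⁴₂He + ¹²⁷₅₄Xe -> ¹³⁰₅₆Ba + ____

Conserve mass number: 4 + 127 = 130 + A, so A = 1.
Conserve atomic number: 2 + 54 = 56 + Z, so Z = 0.
A = 1 and Z = 0 is ¹₀n — a neutron.

neutron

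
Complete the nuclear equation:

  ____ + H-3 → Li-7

alpha particle

Conserve mass number: A + 3 = 7, so A = 4.
Conserve atomic number: Z + 1 = 3, so Z = 2.
A = 4 and Z = 2 is He-4 — an alpha particle.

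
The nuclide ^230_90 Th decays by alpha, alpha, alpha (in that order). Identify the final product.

Po-218

Start: (A, Z) = (230, 90).
After α: (226, 88).
After α: (222, 86).
After α: (218, 84).
Z = 84 is polonium.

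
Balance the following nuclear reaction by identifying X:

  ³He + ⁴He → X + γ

Conserve mass number: 3 + 4 = A + 0, so A = 7.
Conserve atomic number: 2 + 2 = Z + 0, so Z = 4.
Z = 4 is beryllium, so the species is ⁷Be.

Be-7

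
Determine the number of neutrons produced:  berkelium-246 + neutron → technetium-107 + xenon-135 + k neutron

5

Conserve mass number: 247 = 107 + 135 + k, so k = 247 − 242 = 5.
Check atomic number: 97 = 43 + 54 + 0 = 97. ✓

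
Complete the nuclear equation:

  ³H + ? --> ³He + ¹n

Conserve mass number: 3 + A = 3 + 1, so A = 1.
Conserve atomic number: 1 + Z = 2 + 0, so Z = 1.
A = 1 and Z = 1 is ¹H — a proton.

proton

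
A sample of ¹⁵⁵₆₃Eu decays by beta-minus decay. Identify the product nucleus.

Beta-minus decay: mass number changes by +0, atomic number by +1.
A: 155 = 155; Z: 63 + 1 = 64.
Z = 64 is gadolinium, so the daughter is ¹⁵⁵₆₄Gd.

Gd-155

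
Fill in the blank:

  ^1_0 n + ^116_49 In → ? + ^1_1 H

Conserve mass number: 1 + 116 = A + 1, so A = 116.
Conserve atomic number: 0 + 49 = Z + 1, so Z = 48.
Z = 48 is cadmium, so the species is ^116_48 Cd.

Cd-116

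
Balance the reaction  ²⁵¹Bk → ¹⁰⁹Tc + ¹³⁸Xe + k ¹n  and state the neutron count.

4

Conserve mass number: 251 = 109 + 138 + k, so k = 251 − 247 = 4.
Check atomic number: 97 = 43 + 54 + 0 = 97. ✓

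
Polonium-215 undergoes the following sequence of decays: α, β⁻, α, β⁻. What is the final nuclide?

Pb-207

Start: (A, Z) = (215, 84).
After α: (211, 82).
After β⁻: (211, 83).
After α: (207, 81).
After β⁻: (207, 82).
Z = 82 is lead.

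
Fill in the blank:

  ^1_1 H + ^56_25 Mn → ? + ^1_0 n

Fe-56

Conserve mass number: 1 + 56 = A + 1, so A = 56.
Conserve atomic number: 1 + 25 = Z + 0, so Z = 26.
Z = 26 is iron, so the species is ^56_26 Fe.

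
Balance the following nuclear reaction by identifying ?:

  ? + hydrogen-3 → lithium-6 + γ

Conserve mass number: A + 3 = 6 + 0, so A = 3.
Conserve atomic number: Z + 1 = 3 + 0, so Z = 2.
Z = 2 is helium, so the species is helium-3.

He-3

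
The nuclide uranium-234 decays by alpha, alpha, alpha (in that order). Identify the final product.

Start: (A, Z) = (234, 92).
After α: (230, 90).
After α: (226, 88).
After α: (222, 86).
Z = 86 is radon.

Rn-222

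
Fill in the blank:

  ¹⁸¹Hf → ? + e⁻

Conserve mass number: 181 = A + 0, so A = 181.
Conserve atomic number: 72 = Z − 1, so Z = 73.
Z = 73 is tantalum, so the species is ¹⁸¹Ta.

Ta-181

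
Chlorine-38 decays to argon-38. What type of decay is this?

ΔA = 38 − 38 = 0; ΔZ = 18 − 17 = +1.
A is unchanged and Z rises by 1 — a neutron has become a proton (β⁻ decay).

beta-minus decay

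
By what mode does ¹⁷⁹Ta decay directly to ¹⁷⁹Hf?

ΔA = 179 − 179 = 0; ΔZ = 72 − 73 = -1.
A is unchanged and Z drops by 1 — a proton has become a neutron (β⁺ emission or electron capture).

beta-plus decay or electron capture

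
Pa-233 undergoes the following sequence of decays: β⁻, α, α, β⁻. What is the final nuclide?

Ac-225

Start: (A, Z) = (233, 91).
After β⁻: (233, 92).
After α: (229, 90).
After α: (225, 88).
After β⁻: (225, 89).
Z = 89 is actinium.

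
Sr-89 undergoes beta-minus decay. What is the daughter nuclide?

Beta-minus decay: mass number changes by +0, atomic number by +1.
A: 89 = 89; Z: 38 + 1 = 39.
Z = 39 is yttrium, so the daughter is Y-89.

Y-89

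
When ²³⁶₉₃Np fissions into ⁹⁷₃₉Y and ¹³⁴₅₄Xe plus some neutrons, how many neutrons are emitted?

Conserve mass number: 236 = 97 + 134 + k, so k = 236 − 231 = 5.
Check atomic number: 93 = 39 + 54 + 0 = 93. ✓

5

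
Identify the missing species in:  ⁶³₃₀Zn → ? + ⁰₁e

Conserve mass number: 63 = A + 0, so A = 63.
Conserve atomic number: 30 = Z + 1, so Z = 29.
Z = 29 is copper, so the species is ⁶³₂₉Cu.

Cu-63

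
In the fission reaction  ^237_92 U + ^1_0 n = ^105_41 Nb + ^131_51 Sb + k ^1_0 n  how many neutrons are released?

Conserve mass number: 238 = 105 + 131 + k, so k = 238 − 236 = 2.
Check atomic number: 92 = 41 + 51 + 0 = 92. ✓

2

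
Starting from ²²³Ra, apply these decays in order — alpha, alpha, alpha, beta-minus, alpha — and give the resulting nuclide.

Tl-207

Start: (A, Z) = (223, 88).
After α: (219, 86).
After α: (215, 84).
After α: (211, 82).
After β⁻: (211, 83).
After α: (207, 81).
Z = 81 is thallium.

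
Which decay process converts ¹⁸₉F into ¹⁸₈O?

ΔA = 18 − 18 = 0; ΔZ = 8 − 9 = -1.
A is unchanged and Z drops by 1 — a proton has become a neutron (β⁺ emission or electron capture).

beta-plus decay or electron capture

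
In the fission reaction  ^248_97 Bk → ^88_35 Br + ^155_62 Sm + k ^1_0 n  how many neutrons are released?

5

Conserve mass number: 248 = 88 + 155 + k, so k = 248 − 243 = 5.
Check atomic number: 97 = 35 + 62 + 0 = 97. ✓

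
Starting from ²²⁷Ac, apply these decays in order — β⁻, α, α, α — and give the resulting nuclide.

Start: (A, Z) = (227, 89).
After β⁻: (227, 90).
After α: (223, 88).
After α: (219, 86).
After α: (215, 84).
Z = 84 is polonium.

Po-215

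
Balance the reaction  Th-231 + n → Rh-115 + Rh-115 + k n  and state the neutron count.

Conserve mass number: 232 = 115 + 115 + k, so k = 232 − 230 = 2.
Check atomic number: 90 = 45 + 45 + 0 = 90. ✓

2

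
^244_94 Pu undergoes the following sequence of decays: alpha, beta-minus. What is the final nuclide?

Np-240

Start: (A, Z) = (244, 94).
After α: (240, 92).
After β⁻: (240, 93).
Z = 93 is neptunium.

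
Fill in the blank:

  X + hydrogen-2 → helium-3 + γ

Conserve mass number: A + 2 = 3 + 0, so A = 1.
Conserve atomic number: Z + 1 = 2 + 0, so Z = 1.
A = 1 and Z = 1 is hydrogen-1 — a proton.

proton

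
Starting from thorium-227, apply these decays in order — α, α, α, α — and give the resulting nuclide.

Start: (A, Z) = (227, 90).
After α: (223, 88).
After α: (219, 86).
After α: (215, 84).
After α: (211, 82).
Z = 82 is lead.

Pb-211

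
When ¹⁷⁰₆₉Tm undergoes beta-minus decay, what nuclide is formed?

Beta-minus decay: mass number changes by +0, atomic number by +1.
A: 170 = 170; Z: 69 + 1 = 70.
Z = 70 is ytterbium, so the daughter is ¹⁷⁰₇₀Yb.

Yb-170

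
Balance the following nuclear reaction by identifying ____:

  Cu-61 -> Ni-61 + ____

Conserve mass number: 61 = 61 + A, so A = 0.
Conserve atomic number: 29 = 28 + Z, so Z = 1.
A = 0 and Z = 1 is e⁺ — a positron.

positron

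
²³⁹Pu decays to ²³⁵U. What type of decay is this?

ΔA = 235 − 239 = -4; ΔZ = 92 − 94 = -2.
A drops by 4 and Z drops by 2 — the signature of alpha emission.

alpha decay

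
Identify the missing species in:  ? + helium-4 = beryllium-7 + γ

Conserve mass number: A + 4 = 7 + 0, so A = 3.
Conserve atomic number: Z + 2 = 4 + 0, so Z = 2.
Z = 2 is helium, so the species is helium-3.

He-3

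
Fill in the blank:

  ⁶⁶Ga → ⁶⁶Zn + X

Conserve mass number: 66 = 66 + A, so A = 0.
Conserve atomic number: 31 = 30 + Z, so Z = 1.
A = 0 and Z = 1 is e⁺ — a positron.

positron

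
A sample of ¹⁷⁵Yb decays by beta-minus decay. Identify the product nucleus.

Beta-minus decay: mass number changes by +0, atomic number by +1.
A: 175 = 175; Z: 70 + 1 = 71.
Z = 71 is lutetium, so the daughter is ¹⁷⁵Lu.

Lu-175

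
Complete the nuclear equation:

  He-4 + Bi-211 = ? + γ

At-215

Conserve mass number: 4 + 211 = A + 0, so A = 215.
Conserve atomic number: 2 + 83 = Z + 0, so Z = 85.
Z = 85 is astatine, so the species is At-215.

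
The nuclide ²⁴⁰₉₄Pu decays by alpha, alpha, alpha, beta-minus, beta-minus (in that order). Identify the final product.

Th-228

Start: (A, Z) = (240, 94).
After α: (236, 92).
After α: (232, 90).
After α: (228, 88).
After β⁻: (228, 89).
After β⁻: (228, 90).
Z = 90 is thorium.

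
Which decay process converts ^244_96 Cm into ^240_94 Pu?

ΔA = 240 − 244 = -4; ΔZ = 94 − 96 = -2.
A drops by 4 and Z drops by 2 — the signature of alpha emission.

alpha decay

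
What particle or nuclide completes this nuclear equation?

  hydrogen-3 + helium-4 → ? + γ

Li-7

Conserve mass number: 3 + 4 = A + 0, so A = 7.
Conserve atomic number: 1 + 2 = Z + 0, so Z = 3.
Z = 3 is lithium, so the species is lithium-7.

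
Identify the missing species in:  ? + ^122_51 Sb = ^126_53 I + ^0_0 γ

Conserve mass number: A + 122 = 126 + 0, so A = 4.
Conserve atomic number: Z + 51 = 53 + 0, so Z = 2.
A = 4 and Z = 2 is ^4_2 He — an alpha particle.

alpha particle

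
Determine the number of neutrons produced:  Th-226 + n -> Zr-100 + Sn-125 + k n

2

Conserve mass number: 227 = 100 + 125 + k, so k = 227 − 225 = 2.
Check atomic number: 90 = 40 + 50 + 0 = 90. ✓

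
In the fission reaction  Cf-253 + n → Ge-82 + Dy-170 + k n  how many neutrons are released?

2

Conserve mass number: 254 = 82 + 170 + k, so k = 254 − 252 = 2.
Check atomic number: 98 = 32 + 66 + 0 = 98. ✓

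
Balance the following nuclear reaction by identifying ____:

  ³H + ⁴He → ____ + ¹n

Li-6

Conserve mass number: 3 + 4 = A + 1, so A = 6.
Conserve atomic number: 1 + 2 = Z + 0, so Z = 3.
Z = 3 is lithium, so the species is ⁶Li.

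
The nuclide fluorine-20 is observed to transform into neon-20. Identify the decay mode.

ΔA = 20 − 20 = 0; ΔZ = 10 − 9 = +1.
A is unchanged and Z rises by 1 — a neutron has become a proton (β⁻ decay).

beta-minus decay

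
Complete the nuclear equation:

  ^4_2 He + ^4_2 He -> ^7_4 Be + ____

neutron

Conserve mass number: 4 + 4 = 7 + A, so A = 1.
Conserve atomic number: 2 + 2 = 4 + Z, so Z = 0.
A = 1 and Z = 0 is ^1_0 n — a neutron.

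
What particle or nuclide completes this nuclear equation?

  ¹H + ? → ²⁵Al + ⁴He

Conserve mass number: 1 + A = 25 + 4, so A = 28.
Conserve atomic number: 1 + Z = 13 + 2, so Z = 14.
Z = 14 is silicon, so the species is ²⁸Si.

Si-28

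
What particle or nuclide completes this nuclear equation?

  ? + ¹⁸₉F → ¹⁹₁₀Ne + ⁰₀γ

proton

Conserve mass number: A + 18 = 19 + 0, so A = 1.
Conserve atomic number: Z + 9 = 10 + 0, so Z = 1.
A = 1 and Z = 1 is ¹₁H — a proton.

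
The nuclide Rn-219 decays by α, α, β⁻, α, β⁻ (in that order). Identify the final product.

Pb-207

Start: (A, Z) = (219, 86).
After α: (215, 84).
After α: (211, 82).
After β⁻: (211, 83).
After α: (207, 81).
After β⁻: (207, 82).
Z = 82 is lead.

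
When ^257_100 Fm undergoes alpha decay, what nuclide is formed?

Cf-253

Alpha decay: mass number changes by -4, atomic number by -2.
A: 257 − 4 = 253; Z: 100 − 2 = 98.
Z = 98 is californium, so the daughter is ^253_98 Cf.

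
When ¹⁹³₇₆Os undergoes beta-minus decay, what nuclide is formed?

Beta-minus decay: mass number changes by +0, atomic number by +1.
A: 193 = 193; Z: 76 + 1 = 77.
Z = 77 is iridium, so the daughter is ¹⁹³₇₇Ir.

Ir-193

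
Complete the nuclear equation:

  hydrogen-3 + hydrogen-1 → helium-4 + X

gamma ray

Conserve mass number: 3 + 1 = 4 + A, so A = 0.
Conserve atomic number: 1 + 1 = 2 + Z, so Z = 0.
A = 0 and Z = 0 is γ — a gamma ray.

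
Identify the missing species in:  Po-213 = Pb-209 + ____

alpha particle

Conserve mass number: 213 = 209 + A, so A = 4.
Conserve atomic number: 84 = 82 + Z, so Z = 2.
A = 4 and Z = 2 is He-4 — an alpha particle.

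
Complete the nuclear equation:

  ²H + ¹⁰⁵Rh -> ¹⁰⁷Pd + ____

gamma ray

Conserve mass number: 2 + 105 = 107 + A, so A = 0.
Conserve atomic number: 1 + 45 = 46 + Z, so Z = 0.
A = 0 and Z = 0 is γ — a gamma ray.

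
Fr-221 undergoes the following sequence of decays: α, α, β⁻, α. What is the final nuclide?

Pb-209

Start: (A, Z) = (221, 87).
After α: (217, 85).
After α: (213, 83).
After β⁻: (213, 84).
After α: (209, 82).
Z = 82 is lead.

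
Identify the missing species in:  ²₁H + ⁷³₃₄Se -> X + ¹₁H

Conserve mass number: 2 + 73 = A + 1, so A = 74.
Conserve atomic number: 1 + 34 = Z + 1, so Z = 34.
Z = 34 is selenium, so the species is ⁷⁴₃₄Se.

Se-74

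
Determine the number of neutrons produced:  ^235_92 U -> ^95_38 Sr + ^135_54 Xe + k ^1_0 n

Conserve mass number: 235 = 95 + 135 + k, so k = 235 − 230 = 5.
Check atomic number: 92 = 38 + 54 + 0 = 92. ✓

5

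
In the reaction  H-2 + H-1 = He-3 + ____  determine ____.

Conserve mass number: 2 + 1 = 3 + A, so A = 0.
Conserve atomic number: 1 + 1 = 2 + Z, so Z = 0.
A = 0 and Z = 0 is γ — a gamma ray.

gamma ray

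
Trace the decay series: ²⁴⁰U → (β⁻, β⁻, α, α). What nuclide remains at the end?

Start: (A, Z) = (240, 92).
After β⁻: (240, 93).
After β⁻: (240, 94).
After α: (236, 92).
After α: (232, 90).
Z = 90 is thorium.

Th-232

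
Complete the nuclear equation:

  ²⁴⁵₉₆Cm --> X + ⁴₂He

Conserve mass number: 245 = A + 4, so A = 241.
Conserve atomic number: 96 = Z + 2, so Z = 94.
Z = 94 is plutonium, so the species is ²⁴¹₉₄Pu.

Pu-241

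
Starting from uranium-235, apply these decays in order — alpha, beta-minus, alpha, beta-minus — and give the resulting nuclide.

Start: (A, Z) = (235, 92).
After α: (231, 90).
After β⁻: (231, 91).
After α: (227, 89).
After β⁻: (227, 90).
Z = 90 is thorium.

Th-227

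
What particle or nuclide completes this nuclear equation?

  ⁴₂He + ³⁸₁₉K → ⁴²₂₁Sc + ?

gamma ray

Conserve mass number: 4 + 38 = 42 + A, so A = 0.
Conserve atomic number: 2 + 19 = 21 + Z, so Z = 0.
A = 0 and Z = 0 is ⁰₀γ — a gamma ray.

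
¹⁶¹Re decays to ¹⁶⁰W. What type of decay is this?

proton emission

ΔA = 160 − 161 = -1; ΔZ = 74 − 75 = -1.
A drops by 1 and Z drops by 1 — a proton was emitted.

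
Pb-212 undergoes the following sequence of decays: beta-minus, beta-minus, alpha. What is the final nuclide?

Pb-208

Start: (A, Z) = (212, 82).
After β⁻: (212, 83).
After β⁻: (212, 84).
After α: (208, 82).
Z = 82 is lead.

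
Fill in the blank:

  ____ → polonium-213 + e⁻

Conserve mass number: A = 213 + 0, so A = 213.
Conserve atomic number: Z = 84 − 1, so Z = 83.
Z = 83 is bismuth, so the species is bismuth-213.

Bi-213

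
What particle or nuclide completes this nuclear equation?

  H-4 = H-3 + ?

Conserve mass number: 4 = 3 + A, so A = 1.
Conserve atomic number: 1 = 1 + Z, so Z = 0.
A = 1 and Z = 0 is n — a neutron.

neutron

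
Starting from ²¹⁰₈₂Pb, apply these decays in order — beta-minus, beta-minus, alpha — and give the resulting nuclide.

Pb-206

Start: (A, Z) = (210, 82).
After β⁻: (210, 83).
After β⁻: (210, 84).
After α: (206, 82).
Z = 82 is lead.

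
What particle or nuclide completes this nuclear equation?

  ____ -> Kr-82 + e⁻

Conserve mass number: A = 82 + 0, so A = 82.
Conserve atomic number: Z = 36 − 1, so Z = 35.
Z = 35 is bromine, so the species is Br-82.

Br-82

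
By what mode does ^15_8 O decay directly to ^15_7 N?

beta-plus decay or electron capture

ΔA = 15 − 15 = 0; ΔZ = 7 − 8 = -1.
A is unchanged and Z drops by 1 — a proton has become a neutron (β⁺ emission or electron capture).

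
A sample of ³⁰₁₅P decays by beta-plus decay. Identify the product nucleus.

Si-30

Beta-plus decay: mass number changes by +0, atomic number by -1.
A: 30 = 30; Z: 15 − 1 = 14.
Z = 14 is silicon, so the daughter is ³⁰₁₄Si.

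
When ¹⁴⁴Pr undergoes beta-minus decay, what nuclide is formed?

Nd-144

Beta-minus decay: mass number changes by +0, atomic number by +1.
A: 144 = 144; Z: 59 + 1 = 60.
Z = 60 is neodymium, so the daughter is ¹⁴⁴Nd.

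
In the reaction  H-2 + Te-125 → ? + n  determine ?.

I-126

Conserve mass number: 2 + 125 = A + 1, so A = 126.
Conserve atomic number: 1 + 52 = Z + 0, so Z = 53.
Z = 53 is iodine, so the species is I-126.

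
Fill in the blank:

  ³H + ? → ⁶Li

Conserve mass number: 3 + A = 6, so A = 3.
Conserve atomic number: 1 + Z = 3, so Z = 2.
Z = 2 is helium, so the species is ³He.

He-3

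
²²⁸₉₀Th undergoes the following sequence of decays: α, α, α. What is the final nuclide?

Po-216

Start: (A, Z) = (228, 90).
After α: (224, 88).
After α: (220, 86).
After α: (216, 84).
Z = 84 is polonium.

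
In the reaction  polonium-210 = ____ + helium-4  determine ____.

Pb-206

Conserve mass number: 210 = A + 4, so A = 206.
Conserve atomic number: 84 = Z + 2, so Z = 82.
Z = 82 is lead, so the species is lead-206.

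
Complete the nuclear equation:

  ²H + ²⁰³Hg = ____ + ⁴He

Au-201

Conserve mass number: 2 + 203 = A + 4, so A = 201.
Conserve atomic number: 1 + 80 = Z + 2, so Z = 79.
Z = 79 is gold, so the species is ²⁰¹Au.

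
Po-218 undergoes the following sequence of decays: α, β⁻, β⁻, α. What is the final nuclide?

Pb-210

Start: (A, Z) = (218, 84).
After α: (214, 82).
After β⁻: (214, 83).
After β⁻: (214, 84).
After α: (210, 82).
Z = 82 is lead.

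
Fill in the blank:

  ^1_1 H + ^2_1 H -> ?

Conserve mass number: 1 + 2 = A, so A = 3.
Conserve atomic number: 1 + 1 = Z, so Z = 2.
Z = 2 is helium, so the species is ^3_2 He.

He-3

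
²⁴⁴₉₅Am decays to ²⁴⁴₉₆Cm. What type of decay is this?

beta-minus decay

ΔA = 244 − 244 = 0; ΔZ = 96 − 95 = +1.
A is unchanged and Z rises by 1 — a neutron has become a proton (β⁻ decay).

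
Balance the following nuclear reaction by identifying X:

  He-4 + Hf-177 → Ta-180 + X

proton

Conserve mass number: 4 + 177 = 180 + A, so A = 1.
Conserve atomic number: 2 + 72 = 73 + Z, so Z = 1.
A = 1 and Z = 1 is H-1 — a proton.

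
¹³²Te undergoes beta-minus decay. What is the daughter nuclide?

Beta-minus decay: mass number changes by +0, atomic number by +1.
A: 132 = 132; Z: 52 + 1 = 53.
Z = 53 is iodine, so the daughter is ¹³²I.

I-132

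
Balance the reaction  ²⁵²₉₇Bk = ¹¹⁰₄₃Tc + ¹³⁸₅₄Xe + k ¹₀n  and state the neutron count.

Conserve mass number: 252 = 110 + 138 + k, so k = 252 − 248 = 4.
Check atomic number: 97 = 43 + 54 + 0 = 97. ✓

4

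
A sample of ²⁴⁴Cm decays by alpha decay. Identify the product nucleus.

Alpha decay: mass number changes by -4, atomic number by -2.
A: 244 − 4 = 240; Z: 96 − 2 = 94.
Z = 94 is plutonium, so the daughter is ²⁴⁰Pu.

Pu-240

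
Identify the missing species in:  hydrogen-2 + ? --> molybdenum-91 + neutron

Conserve mass number: 2 + A = 91 + 1, so A = 90.
Conserve atomic number: 1 + Z = 42 + 0, so Z = 41.
Z = 41 is niobium, so the species is niobium-90.

Nb-90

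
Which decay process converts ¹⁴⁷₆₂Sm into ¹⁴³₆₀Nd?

ΔA = 143 − 147 = -4; ΔZ = 60 − 62 = -2.
A drops by 4 and Z drops by 2 — the signature of alpha emission.

alpha decay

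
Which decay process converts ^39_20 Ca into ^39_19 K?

ΔA = 39 − 39 = 0; ΔZ = 19 − 20 = -1.
A is unchanged and Z drops by 1 — a proton has become a neutron (β⁺ emission or electron capture).

beta-plus decay or electron capture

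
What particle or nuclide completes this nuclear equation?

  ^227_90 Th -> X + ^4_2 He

Ra-223

Conserve mass number: 227 = A + 4, so A = 223.
Conserve atomic number: 90 = Z + 2, so Z = 88.
Z = 88 is radium, so the species is ^223_88 Ra.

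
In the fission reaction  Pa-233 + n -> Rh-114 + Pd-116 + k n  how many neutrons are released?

4

Conserve mass number: 234 = 114 + 116 + k, so k = 234 − 230 = 4.
Check atomic number: 91 = 45 + 46 + 0 = 91. ✓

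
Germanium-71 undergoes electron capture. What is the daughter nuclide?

Ga-71

Electron capture: mass number changes by +0, atomic number by -1.
A: 71 = 71; Z: 32 − 1 = 31.
Z = 31 is gallium, so the daughter is gallium-71.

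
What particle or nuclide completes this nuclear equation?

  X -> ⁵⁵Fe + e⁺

Co-55

Conserve mass number: A = 55 + 0, so A = 55.
Conserve atomic number: Z = 26 + 1, so Z = 27.
Z = 27 is cobalt, so the species is ⁵⁵Co.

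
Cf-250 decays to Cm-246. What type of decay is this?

ΔA = 246 − 250 = -4; ΔZ = 96 − 98 = -2.
A drops by 4 and Z drops by 2 — the signature of alpha emission.

alpha decay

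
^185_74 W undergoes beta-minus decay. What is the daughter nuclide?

Re-185

Beta-minus decay: mass number changes by +0, atomic number by +1.
A: 185 = 185; Z: 74 + 1 = 75.
Z = 75 is rhenium, so the daughter is ^185_75 Re.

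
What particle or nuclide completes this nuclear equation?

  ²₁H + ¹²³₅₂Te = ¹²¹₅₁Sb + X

Conserve mass number: 2 + 123 = 121 + A, so A = 4.
Conserve atomic number: 1 + 52 = 51 + Z, so Z = 2.
A = 4 and Z = 2 is ⁴₂He — an alpha particle.

alpha particle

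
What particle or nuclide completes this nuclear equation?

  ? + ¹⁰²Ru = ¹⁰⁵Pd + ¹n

alpha particle

Conserve mass number: A + 102 = 105 + 1, so A = 4.
Conserve atomic number: Z + 44 = 46 + 0, so Z = 2.
A = 4 and Z = 2 is ⁴He — an alpha particle.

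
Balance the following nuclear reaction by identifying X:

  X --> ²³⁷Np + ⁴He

Am-241

Conserve mass number: A = 237 + 4, so A = 241.
Conserve atomic number: Z = 93 + 2, so Z = 95.
Z = 95 is americium, so the species is ²⁴¹Am.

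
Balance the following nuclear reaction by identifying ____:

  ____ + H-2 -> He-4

deuteron

Conserve mass number: A + 2 = 4, so A = 2.
Conserve atomic number: Z + 1 = 2, so Z = 1.
A = 2 and Z = 1 is H-2 — a deuteron.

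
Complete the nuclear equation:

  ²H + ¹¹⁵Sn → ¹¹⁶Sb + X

Conserve mass number: 2 + 115 = 116 + A, so A = 1.
Conserve atomic number: 1 + 50 = 51 + Z, so Z = 0.
A = 1 and Z = 0 is ¹n — a neutron.

neutron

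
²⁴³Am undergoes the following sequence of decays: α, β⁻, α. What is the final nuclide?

Start: (A, Z) = (243, 95).
After α: (239, 93).
After β⁻: (239, 94).
After α: (235, 92).
Z = 92 is uranium.

U-235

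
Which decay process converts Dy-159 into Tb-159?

ΔA = 159 − 159 = 0; ΔZ = 65 − 66 = -1.
A is unchanged and Z drops by 1 — a proton has become a neutron (β⁺ emission or electron capture).

beta-plus decay or electron capture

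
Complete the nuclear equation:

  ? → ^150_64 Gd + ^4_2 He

Conserve mass number: A = 150 + 4, so A = 154.
Conserve atomic number: Z = 64 + 2, so Z = 66.
Z = 66 is dysprosium, so the species is ^154_66 Dy.

Dy-154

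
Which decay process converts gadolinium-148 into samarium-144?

ΔA = 144 − 148 = -4; ΔZ = 62 − 64 = -2.
A drops by 4 and Z drops by 2 — the signature of alpha emission.

alpha decay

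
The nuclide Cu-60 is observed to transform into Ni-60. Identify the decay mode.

beta-plus decay or electron capture

ΔA = 60 − 60 = 0; ΔZ = 28 − 29 = -1.
A is unchanged and Z drops by 1 — a proton has become a neutron (β⁺ emission or electron capture).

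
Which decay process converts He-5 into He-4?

neutron emission

ΔA = 4 − 5 = -1; ΔZ = 2 − 2 = +0.
A drops by 1 with Z unchanged — a neutron was emitted.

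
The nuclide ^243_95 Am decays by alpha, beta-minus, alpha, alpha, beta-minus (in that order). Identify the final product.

Pa-231

Start: (A, Z) = (243, 95).
After α: (239, 93).
After β⁻: (239, 94).
After α: (235, 92).
After α: (231, 90).
After β⁻: (231, 91).
Z = 91 is protactinium.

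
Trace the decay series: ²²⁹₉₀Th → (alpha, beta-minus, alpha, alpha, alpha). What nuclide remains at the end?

Start: (A, Z) = (229, 90).
After α: (225, 88).
After β⁻: (225, 89).
After α: (221, 87).
After α: (217, 85).
After α: (213, 83).
Z = 83 is bismuth.

Bi-213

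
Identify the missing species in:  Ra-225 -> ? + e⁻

Conserve mass number: 225 = A + 0, so A = 225.
Conserve atomic number: 88 = Z − 1, so Z = 89.
Z = 89 is actinium, so the species is Ac-225.

Ac-225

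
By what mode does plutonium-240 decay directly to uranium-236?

alpha decay

ΔA = 236 − 240 = -4; ΔZ = 92 − 94 = -2.
A drops by 4 and Z drops by 2 — the signature of alpha emission.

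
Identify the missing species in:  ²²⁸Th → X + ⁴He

Conserve mass number: 228 = A + 4, so A = 224.
Conserve atomic number: 90 = Z + 2, so Z = 88.
Z = 88 is radium, so the species is ²²⁴Ra.

Ra-224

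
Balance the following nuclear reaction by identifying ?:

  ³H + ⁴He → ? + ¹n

Li-6

Conserve mass number: 3 + 4 = A + 1, so A = 6.
Conserve atomic number: 1 + 2 = Z + 0, so Z = 3.
Z = 3 is lithium, so the species is ⁶Li.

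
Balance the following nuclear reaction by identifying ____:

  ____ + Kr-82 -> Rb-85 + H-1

Conserve mass number: A + 82 = 85 + 1, so A = 4.
Conserve atomic number: Z + 36 = 37 + 1, so Z = 2.
A = 4 and Z = 2 is He-4 — an alpha particle.

alpha particle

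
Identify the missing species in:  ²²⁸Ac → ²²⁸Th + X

beta-minus particle

Conserve mass number: 228 = 228 + A, so A = 0.
Conserve atomic number: 89 = 90 + Z, so Z = -1.
A = 0 and Z = -1 is e⁻ — a beta-minus particle.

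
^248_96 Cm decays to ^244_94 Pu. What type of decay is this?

ΔA = 244 − 248 = -4; ΔZ = 94 − 96 = -2.
A drops by 4 and Z drops by 2 — the signature of alpha emission.

alpha decay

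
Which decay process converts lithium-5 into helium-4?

proton emission

ΔA = 4 − 5 = -1; ΔZ = 2 − 3 = -1.
A drops by 1 and Z drops by 1 — a proton was emitted.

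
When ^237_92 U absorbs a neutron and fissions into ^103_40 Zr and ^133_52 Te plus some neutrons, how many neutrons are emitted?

Conserve mass number: 238 = 103 + 133 + k, so k = 238 − 236 = 2.
Check atomic number: 92 = 40 + 52 + 0 = 92. ✓

2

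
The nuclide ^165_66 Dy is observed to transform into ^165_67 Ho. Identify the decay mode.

beta-minus decay

ΔA = 165 − 165 = 0; ΔZ = 67 − 66 = +1.
A is unchanged and Z rises by 1 — a neutron has become a proton (β⁻ decay).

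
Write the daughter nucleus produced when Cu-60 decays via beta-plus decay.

Beta-plus decay: mass number changes by +0, atomic number by -1.
A: 60 = 60; Z: 29 − 1 = 28.
Z = 28 is nickel, so the daughter is Ni-60.

Ni-60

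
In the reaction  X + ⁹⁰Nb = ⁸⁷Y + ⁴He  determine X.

neutron

Conserve mass number: A + 90 = 87 + 4, so A = 1.
Conserve atomic number: Z + 41 = 39 + 2, so Z = 0.
A = 1 and Z = 0 is ¹n — a neutron.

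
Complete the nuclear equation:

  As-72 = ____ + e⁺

Conserve mass number: 72 = A + 0, so A = 72.
Conserve atomic number: 33 = Z + 1, so Z = 32.
Z = 32 is germanium, so the species is Ge-72.

Ge-72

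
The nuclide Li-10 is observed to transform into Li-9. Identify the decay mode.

ΔA = 9 − 10 = -1; ΔZ = 3 − 3 = +0.
A drops by 1 with Z unchanged — a neutron was emitted.

neutron emission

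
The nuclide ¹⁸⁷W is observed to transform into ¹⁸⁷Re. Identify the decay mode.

beta-minus decay

ΔA = 187 − 187 = 0; ΔZ = 75 − 74 = +1.
A is unchanged and Z rises by 1 — a neutron has become a proton (β⁻ decay).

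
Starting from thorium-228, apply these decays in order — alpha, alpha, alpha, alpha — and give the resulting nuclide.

Start: (A, Z) = (228, 90).
After α: (224, 88).
After α: (220, 86).
After α: (216, 84).
After α: (212, 82).
Z = 82 is lead.

Pb-212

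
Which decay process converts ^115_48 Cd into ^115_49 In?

beta-minus decay

ΔA = 115 − 115 = 0; ΔZ = 49 − 48 = +1.
A is unchanged and Z rises by 1 — a neutron has become a proton (β⁻ decay).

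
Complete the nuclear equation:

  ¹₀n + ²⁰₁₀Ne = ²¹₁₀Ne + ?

gamma ray

Conserve mass number: 1 + 20 = 21 + A, so A = 0.
Conserve atomic number: 0 + 10 = 10 + Z, so Z = 0.
A = 0 and Z = 0 is ⁰₀γ — a gamma ray.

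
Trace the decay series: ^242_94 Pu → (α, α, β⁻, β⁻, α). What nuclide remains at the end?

Start: (A, Z) = (242, 94).
After α: (238, 92).
After α: (234, 90).
After β⁻: (234, 91).
After β⁻: (234, 92).
After α: (230, 90).
Z = 90 is thorium.

Th-230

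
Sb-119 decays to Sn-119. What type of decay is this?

ΔA = 119 − 119 = 0; ΔZ = 50 − 51 = -1.
A is unchanged and Z drops by 1 — a proton has become a neutron (β⁺ emission or electron capture).

beta-plus decay or electron capture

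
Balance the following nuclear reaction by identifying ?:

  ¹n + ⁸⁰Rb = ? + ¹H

Kr-80

Conserve mass number: 1 + 80 = A + 1, so A = 80.
Conserve atomic number: 0 + 37 = Z + 1, so Z = 36.
Z = 36 is krypton, so the species is ⁸⁰Kr.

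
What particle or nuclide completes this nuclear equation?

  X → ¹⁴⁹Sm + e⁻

Pm-149

Conserve mass number: A = 149 + 0, so A = 149.
Conserve atomic number: Z = 62 − 1, so Z = 61.
Z = 61 is promethium, so the species is ¹⁴⁹Pm.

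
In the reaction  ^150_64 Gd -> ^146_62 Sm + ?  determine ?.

alpha particle

Conserve mass number: 150 = 146 + A, so A = 4.
Conserve atomic number: 64 = 62 + Z, so Z = 2.
A = 4 and Z = 2 is ^4_2 He — an alpha particle.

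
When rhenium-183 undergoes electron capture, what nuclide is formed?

Electron capture: mass number changes by +0, atomic number by -1.
A: 183 = 183; Z: 75 − 1 = 74.
Z = 74 is tungsten, so the daughter is tungsten-183.

W-183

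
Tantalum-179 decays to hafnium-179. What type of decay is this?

beta-plus decay or electron capture

ΔA = 179 − 179 = 0; ΔZ = 72 − 73 = -1.
A is unchanged and Z drops by 1 — a proton has become a neutron (β⁺ emission or electron capture).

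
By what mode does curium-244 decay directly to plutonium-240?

ΔA = 240 − 244 = -4; ΔZ = 94 − 96 = -2.
A drops by 4 and Z drops by 2 — the signature of alpha emission.

alpha decay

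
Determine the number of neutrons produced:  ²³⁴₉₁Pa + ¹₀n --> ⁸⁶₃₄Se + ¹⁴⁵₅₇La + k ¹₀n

Conserve mass number: 235 = 86 + 145 + k, so k = 235 − 231 = 4.
Check atomic number: 91 = 34 + 57 + 0 = 91. ✓

4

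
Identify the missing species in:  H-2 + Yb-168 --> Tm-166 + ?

alpha particle

Conserve mass number: 2 + 168 = 166 + A, so A = 4.
Conserve atomic number: 1 + 70 = 69 + Z, so Z = 2.
A = 4 and Z = 2 is He-4 — an alpha particle.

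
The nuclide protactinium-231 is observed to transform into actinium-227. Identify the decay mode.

ΔA = 227 − 231 = -4; ΔZ = 89 − 91 = -2.
A drops by 4 and Z drops by 2 — the signature of alpha emission.

alpha decay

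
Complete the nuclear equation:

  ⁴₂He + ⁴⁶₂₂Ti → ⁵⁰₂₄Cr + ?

Conserve mass number: 4 + 46 = 50 + A, so A = 0.
Conserve atomic number: 2 + 22 = 24 + Z, so Z = 0.
A = 0 and Z = 0 is ⁰₀γ — a gamma ray.

gamma ray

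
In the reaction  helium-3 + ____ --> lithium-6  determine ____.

Conserve mass number: 3 + A = 6, so A = 3.
Conserve atomic number: 2 + Z = 3, so Z = 1.
A = 3 and Z = 1 is hydrogen-3 — a triton.

triton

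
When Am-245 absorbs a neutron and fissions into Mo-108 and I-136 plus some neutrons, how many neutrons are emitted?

Conserve mass number: 246 = 108 + 136 + k, so k = 246 − 244 = 2.
Check atomic number: 95 = 42 + 53 + 0 = 95. ✓

2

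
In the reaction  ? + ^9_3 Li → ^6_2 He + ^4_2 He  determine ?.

proton

Conserve mass number: A + 9 = 6 + 4, so A = 1.
Conserve atomic number: Z + 3 = 2 + 2, so Z = 1.
A = 1 and Z = 1 is ^1_1 H — a proton.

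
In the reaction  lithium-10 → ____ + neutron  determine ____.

Li-9

Conserve mass number: 10 = A + 1, so A = 9.
Conserve atomic number: 3 = Z + 0, so Z = 3.
Z = 3 is lithium, so the species is lithium-9.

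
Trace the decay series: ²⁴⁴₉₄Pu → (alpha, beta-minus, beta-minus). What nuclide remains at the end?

Pu-240

Start: (A, Z) = (244, 94).
After α: (240, 92).
After β⁻: (240, 93).
After β⁻: (240, 94).
Z = 94 is plutonium.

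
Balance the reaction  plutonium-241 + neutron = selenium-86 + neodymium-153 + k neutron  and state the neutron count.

3

Conserve mass number: 242 = 86 + 153 + k, so k = 242 − 239 = 3.
Check atomic number: 94 = 34 + 60 + 0 = 94. ✓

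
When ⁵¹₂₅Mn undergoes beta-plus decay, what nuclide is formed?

Cr-51

Beta-plus decay: mass number changes by +0, atomic number by -1.
A: 51 = 51; Z: 25 − 1 = 24.
Z = 24 is chromium, so the daughter is ⁵¹₂₄Cr.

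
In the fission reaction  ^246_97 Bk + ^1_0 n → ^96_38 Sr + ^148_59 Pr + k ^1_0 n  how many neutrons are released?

Conserve mass number: 247 = 96 + 148 + k, so k = 247 − 244 = 3.
Check atomic number: 97 = 38 + 59 + 0 = 97. ✓

3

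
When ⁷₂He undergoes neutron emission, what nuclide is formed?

He-6

Neutron emission: mass number changes by -1, atomic number by +0.
A: 7 − 1 = 6; Z: 2 = 2.
Z = 2 is helium, so the daughter is ⁶₂He.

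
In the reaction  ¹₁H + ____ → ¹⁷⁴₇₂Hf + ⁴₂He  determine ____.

Ta-177

Conserve mass number: 1 + A = 174 + 4, so A = 177.
Conserve atomic number: 1 + Z = 72 + 2, so Z = 73.
Z = 73 is tantalum, so the species is ¹⁷⁷₇₃Ta.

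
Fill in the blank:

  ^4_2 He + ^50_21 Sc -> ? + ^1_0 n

V-53

Conserve mass number: 4 + 50 = A + 1, so A = 53.
Conserve atomic number: 2 + 21 = Z + 0, so Z = 23.
Z = 23 is vanadium, so the species is ^53_23 V.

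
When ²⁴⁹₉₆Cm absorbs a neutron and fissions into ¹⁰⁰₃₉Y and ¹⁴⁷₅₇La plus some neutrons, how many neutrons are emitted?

3

Conserve mass number: 250 = 100 + 147 + k, so k = 250 − 247 = 3.
Check atomic number: 96 = 39 + 57 + 0 = 96. ✓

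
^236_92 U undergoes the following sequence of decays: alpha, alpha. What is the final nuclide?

Start: (A, Z) = (236, 92).
After α: (232, 90).
After α: (228, 88).
Z = 88 is radium.

Ra-228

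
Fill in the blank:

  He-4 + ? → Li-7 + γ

Conserve mass number: 4 + A = 7 + 0, so A = 3.
Conserve atomic number: 2 + Z = 3 + 0, so Z = 1.
A = 3 and Z = 1 is H-3 — a triton.

triton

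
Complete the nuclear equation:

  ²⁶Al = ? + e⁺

Conserve mass number: 26 = A + 0, so A = 26.
Conserve atomic number: 13 = Z + 1, so Z = 12.
Z = 12 is magnesium, so the species is ²⁶Mg.

Mg-26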